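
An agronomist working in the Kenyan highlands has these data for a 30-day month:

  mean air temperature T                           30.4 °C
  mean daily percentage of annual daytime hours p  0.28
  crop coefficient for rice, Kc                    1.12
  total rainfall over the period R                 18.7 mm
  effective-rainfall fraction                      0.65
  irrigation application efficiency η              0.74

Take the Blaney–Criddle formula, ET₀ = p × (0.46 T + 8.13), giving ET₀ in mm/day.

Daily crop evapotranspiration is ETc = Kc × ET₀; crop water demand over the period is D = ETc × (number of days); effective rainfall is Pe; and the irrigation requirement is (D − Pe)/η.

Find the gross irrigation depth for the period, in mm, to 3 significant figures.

ET₀ = 0.28 × (0.46 × 30.4 + 8.13) = 0.28 × 22.114 = 6.1919 mm/d
ETc = Kc × ET₀ = 1.12 × 6.1919 = 6.9349 mm/d
Crop demand D = ETc × 30 d = 6.9349 × 30 = 208.047 mm
Pe = 0.65 × 18.7 = 12.155 mm
D − Pe = 208.047 − 12.155 = 195.892 mm
Gross irrigation = 195.892 / 0.74 = 264.719 mm

265 mm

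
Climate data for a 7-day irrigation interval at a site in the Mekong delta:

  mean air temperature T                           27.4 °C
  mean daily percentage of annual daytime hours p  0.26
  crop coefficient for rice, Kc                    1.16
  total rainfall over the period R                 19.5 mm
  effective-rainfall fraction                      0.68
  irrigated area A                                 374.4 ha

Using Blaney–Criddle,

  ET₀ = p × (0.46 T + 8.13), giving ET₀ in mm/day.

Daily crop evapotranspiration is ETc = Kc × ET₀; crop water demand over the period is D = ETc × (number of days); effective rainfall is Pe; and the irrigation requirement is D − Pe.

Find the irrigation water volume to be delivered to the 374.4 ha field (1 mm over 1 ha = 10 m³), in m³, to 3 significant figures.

114000 m³

ET₀ = 0.26 × (0.46 × 27.4 + 8.13) = 0.26 × 20.734 = 5.3908 mm/d
ETc = Kc × ET₀ = 1.16 × 5.3908 = 6.2533 mm/d
Crop demand D = ETc × 7 d = 6.2533 × 7 = 43.773 mm
Pe = 0.68 × 19.5 = 13.260 mm
D − Pe = 43.773 − 13.260 = 30.513 mm
Volume = 30.513 mm × 374.4 ha × 10 = 114240.7 m³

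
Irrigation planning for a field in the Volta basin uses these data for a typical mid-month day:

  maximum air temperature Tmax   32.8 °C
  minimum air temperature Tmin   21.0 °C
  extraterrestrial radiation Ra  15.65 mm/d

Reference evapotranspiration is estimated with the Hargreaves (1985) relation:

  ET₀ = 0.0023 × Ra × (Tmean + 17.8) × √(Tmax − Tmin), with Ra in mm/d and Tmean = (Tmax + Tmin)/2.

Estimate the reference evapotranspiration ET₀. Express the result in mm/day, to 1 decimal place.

5.5 mm/day

Tmean = (32.8 + 21.0)/2 = 26.90 °C
ET₀ = 0.0023 × 15.65 × (26.90 + 17.8) × √11.8 = 0.0023 × 15.65 × 44.70 × 3.4351 = 5.5270 mm/d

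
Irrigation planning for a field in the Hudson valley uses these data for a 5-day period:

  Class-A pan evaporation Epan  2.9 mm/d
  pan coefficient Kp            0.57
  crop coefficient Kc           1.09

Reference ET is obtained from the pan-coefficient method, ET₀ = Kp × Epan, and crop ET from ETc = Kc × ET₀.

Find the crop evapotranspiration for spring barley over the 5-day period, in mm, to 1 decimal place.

ET₀ = 0.57 × 2.9 = 1.6530 mm/d
ETc = Kc × ET₀ = 1.09 × 1.6530 = 1.8018 mm/d
Over 5 days: 1.8018 × 5 = 9.009 mm

9.0 mm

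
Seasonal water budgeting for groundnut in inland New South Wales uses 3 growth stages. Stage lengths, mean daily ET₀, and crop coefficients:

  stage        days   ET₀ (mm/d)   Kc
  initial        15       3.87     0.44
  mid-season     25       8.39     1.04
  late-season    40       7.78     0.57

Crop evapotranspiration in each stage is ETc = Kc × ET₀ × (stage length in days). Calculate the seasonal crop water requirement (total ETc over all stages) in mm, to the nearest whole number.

421 mm

initial: 0.44 × 3.87 × 15 = 25.54 mm
mid-season: 1.04 × 8.39 × 25 = 218.14 mm
late-season: 0.57 × 7.78 × 40 = 177.38 mm
Seasonal total = 421.06 mm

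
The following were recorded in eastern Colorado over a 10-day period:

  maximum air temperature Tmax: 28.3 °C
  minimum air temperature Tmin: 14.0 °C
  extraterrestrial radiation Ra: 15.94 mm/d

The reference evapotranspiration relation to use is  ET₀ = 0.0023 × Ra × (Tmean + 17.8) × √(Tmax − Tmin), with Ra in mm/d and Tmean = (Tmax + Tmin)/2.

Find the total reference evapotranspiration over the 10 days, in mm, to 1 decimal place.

54.0 mm

Tmean = (28.3 + 14.0)/2 = 21.15 °C
ET₀ = 0.0023 × 15.94 × (21.15 + 17.8) × √14.3 = 0.0023 × 15.94 × 38.95 × 3.7815 = 5.3999 mm/d
Over 10 days: 5.3999 × 10 = 53.999 mm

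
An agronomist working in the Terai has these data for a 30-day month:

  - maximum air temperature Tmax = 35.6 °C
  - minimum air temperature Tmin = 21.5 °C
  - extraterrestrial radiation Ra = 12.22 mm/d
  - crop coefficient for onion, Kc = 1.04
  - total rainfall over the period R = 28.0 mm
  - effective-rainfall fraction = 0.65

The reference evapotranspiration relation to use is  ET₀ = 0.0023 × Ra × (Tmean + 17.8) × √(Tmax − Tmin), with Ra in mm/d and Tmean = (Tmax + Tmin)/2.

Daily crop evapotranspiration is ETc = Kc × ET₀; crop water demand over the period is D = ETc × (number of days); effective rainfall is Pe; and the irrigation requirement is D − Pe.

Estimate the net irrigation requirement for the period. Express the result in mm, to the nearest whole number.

134 mm

Tmean = (35.6 + 21.5)/2 = 28.55 °C
ET₀ = 0.0023 × 12.22 × (28.55 + 17.8) × √14.1 = 0.0023 × 12.22 × 46.35 × 3.7550 = 4.8917 mm/d
ETc = Kc × ET₀ = 1.04 × 4.8917 = 5.0874 mm/d
Crop demand D = ETc × 30 d = 5.0874 × 30 = 152.622 mm
Pe = 0.65 × 28.0 = 18.200 mm
D − Pe = 152.622 − 18.200 = 134.422 mm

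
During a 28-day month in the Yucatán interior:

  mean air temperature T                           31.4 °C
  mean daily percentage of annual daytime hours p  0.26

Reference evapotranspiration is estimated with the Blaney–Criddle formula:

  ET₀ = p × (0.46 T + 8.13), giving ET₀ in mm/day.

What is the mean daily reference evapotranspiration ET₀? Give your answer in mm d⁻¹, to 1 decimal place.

ET₀ = 0.26 × (0.46 × 31.4 + 8.13) = 0.26 × 22.574 = 5.8692 mm/d

5.9 mm d⁻¹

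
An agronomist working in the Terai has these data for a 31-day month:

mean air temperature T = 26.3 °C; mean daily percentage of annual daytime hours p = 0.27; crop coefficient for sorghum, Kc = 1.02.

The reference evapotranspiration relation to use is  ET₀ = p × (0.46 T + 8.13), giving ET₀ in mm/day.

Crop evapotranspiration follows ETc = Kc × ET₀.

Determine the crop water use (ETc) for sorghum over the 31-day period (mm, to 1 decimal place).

ET₀ = 0.27 × (0.46 × 26.3 + 8.13) = 0.27 × 20.228 = 5.4616 mm/d
ETc = Kc × ET₀ = 1.02 × 5.4616 = 5.5708 mm/d
Over 31 days: 5.5708 × 31 = 172.695 mm

172.7 mm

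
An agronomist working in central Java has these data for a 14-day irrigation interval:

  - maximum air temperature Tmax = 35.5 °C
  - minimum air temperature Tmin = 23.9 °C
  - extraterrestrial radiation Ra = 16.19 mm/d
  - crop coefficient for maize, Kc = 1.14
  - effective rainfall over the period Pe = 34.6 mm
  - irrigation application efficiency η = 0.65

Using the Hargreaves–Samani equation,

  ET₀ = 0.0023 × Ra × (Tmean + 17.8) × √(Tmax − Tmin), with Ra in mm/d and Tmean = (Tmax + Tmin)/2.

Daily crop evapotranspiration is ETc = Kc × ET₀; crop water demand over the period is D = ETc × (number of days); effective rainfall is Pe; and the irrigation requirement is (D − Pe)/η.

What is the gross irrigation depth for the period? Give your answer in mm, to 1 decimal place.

Tmean = (35.5 + 23.9)/2 = 29.70 °C
ET₀ = 0.0023 × 16.19 × (29.70 + 17.8) × √11.6 = 0.0023 × 16.19 × 47.50 × 3.4059 = 6.0242 mm/d
ETc = Kc × ET₀ = 1.14 × 6.0242 = 6.8676 mm/d
Crop demand D = ETc × 14 d = 6.8676 × 14 = 96.146 mm
D − Pe = 96.146 − 34.6 = 61.546 mm
Gross irrigation = 61.546 / 0.65 = 94.686 mm

94.7 mm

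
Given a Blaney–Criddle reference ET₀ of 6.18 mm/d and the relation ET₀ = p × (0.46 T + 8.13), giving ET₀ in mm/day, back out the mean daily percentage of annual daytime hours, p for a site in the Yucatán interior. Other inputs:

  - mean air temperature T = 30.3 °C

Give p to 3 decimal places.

p = ET₀ / (0.46 T + 8.13) = 6.18 / (0.46 × 30.3 + 8.13) = 6.18 / 22.068 = 0.2800

0.280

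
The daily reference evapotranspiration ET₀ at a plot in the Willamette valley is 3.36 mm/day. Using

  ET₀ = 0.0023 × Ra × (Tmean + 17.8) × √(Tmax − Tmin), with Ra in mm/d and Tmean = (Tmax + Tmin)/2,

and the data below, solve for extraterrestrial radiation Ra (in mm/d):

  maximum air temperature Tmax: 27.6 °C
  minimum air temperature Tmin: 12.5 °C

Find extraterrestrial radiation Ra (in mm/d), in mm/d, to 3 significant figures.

9.93 mm/d

Tmean = 20.05 °C; √ΔT = 3.8859
Ra = ET₀ / [0.0023 × (Tmean+17.8) × √ΔT] = 3.36 / (0.0023 × 37.85 × 3.8859) = 9.932 mm/d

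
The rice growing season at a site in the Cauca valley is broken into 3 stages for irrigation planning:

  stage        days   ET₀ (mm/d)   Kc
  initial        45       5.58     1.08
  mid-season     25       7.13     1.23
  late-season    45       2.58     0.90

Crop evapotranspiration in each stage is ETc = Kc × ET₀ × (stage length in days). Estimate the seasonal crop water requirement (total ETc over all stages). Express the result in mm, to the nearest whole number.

595 mm

initial: 1.08 × 5.58 × 45 = 271.19 mm
mid-season: 1.23 × 7.13 × 25 = 219.25 mm
late-season: 0.90 × 2.58 × 45 = 104.49 mm
Seasonal total = 594.93 mm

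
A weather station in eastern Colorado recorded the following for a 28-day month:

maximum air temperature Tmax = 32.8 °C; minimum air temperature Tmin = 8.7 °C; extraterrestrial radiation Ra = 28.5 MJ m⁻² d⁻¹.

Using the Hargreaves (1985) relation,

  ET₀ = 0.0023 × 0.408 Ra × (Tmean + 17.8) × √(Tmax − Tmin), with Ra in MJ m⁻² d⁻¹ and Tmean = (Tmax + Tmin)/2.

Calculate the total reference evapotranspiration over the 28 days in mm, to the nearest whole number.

142 mm

Tmean = (32.8 + 8.7)/2 = 20.75 °C
0.408 Ra = 0.408 × 28.5 = 11.6280 mm/d equivalent
ET₀ = 0.0023 × 11.6280 × (20.75 + 17.8) × √24.1 = 0.0023 × 11.6280 × 38.55 × 4.9092 = 5.0614 mm/d
Over 28 days: 5.0614 × 28 = 141.719 mm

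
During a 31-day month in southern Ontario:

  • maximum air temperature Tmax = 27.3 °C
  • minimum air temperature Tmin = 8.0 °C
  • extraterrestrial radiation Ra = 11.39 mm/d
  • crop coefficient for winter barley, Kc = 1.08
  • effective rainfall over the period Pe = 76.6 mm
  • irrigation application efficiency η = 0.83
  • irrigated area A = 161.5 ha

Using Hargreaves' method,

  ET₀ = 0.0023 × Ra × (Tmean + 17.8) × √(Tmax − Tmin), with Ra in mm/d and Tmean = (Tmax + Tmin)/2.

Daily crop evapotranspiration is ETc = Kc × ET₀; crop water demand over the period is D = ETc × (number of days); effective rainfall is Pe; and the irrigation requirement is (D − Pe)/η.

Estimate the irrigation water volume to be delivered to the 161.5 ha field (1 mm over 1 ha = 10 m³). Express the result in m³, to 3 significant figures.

117000 m³

Tmean = (27.3 + 8.0)/2 = 17.65 °C
ET₀ = 0.0023 × 11.39 × (17.65 + 17.8) × √19.3 = 0.0023 × 11.39 × 35.45 × 4.3932 = 4.0799 mm/d
ETc = Kc × ET₀ = 1.08 × 4.0799 = 4.4063 mm/d
Crop demand D = ETc × 31 d = 4.4063 × 31 = 136.595 mm
D − Pe = 136.595 − 76.6 = 59.995 mm
Gross irrigation = 59.995 / 0.83 = 72.283 mm
Volume = 72.283 mm × 161.5 ha × 10 = 116737.0 m³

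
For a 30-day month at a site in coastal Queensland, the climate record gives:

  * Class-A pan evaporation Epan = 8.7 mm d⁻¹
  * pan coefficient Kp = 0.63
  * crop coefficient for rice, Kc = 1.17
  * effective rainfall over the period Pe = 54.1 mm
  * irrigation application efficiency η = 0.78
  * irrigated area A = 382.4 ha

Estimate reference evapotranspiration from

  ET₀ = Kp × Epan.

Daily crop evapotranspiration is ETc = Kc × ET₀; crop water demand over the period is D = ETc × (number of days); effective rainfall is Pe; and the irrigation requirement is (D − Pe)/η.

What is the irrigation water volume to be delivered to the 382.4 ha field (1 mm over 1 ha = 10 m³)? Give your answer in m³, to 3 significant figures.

678000 m³

ET₀ = 0.63 × 8.7 = 5.4810 mm/d
ETc = Kc × ET₀ = 1.17 × 5.4810 = 6.4128 mm/d
Crop demand D = ETc × 30 d = 6.4128 × 30 = 192.384 mm
D − Pe = 192.384 − 54.1 = 138.284 mm
Gross irrigation = 138.284 / 0.78 = 177.287 mm
Volume = 177.287 mm × 382.4 ha × 10 = 677945.5 m³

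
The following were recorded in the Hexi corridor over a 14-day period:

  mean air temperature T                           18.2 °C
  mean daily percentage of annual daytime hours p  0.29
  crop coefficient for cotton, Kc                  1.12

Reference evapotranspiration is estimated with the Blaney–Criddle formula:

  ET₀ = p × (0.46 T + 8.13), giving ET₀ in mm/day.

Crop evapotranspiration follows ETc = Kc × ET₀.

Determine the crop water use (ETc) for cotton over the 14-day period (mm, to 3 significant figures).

ET₀ = 0.29 × (0.46 × 18.2 + 8.13) = 0.29 × 16.502 = 4.7856 mm/d
ETc = Kc × ET₀ = 1.12 × 4.7856 = 5.3599 mm/d
Over 14 days: 5.3599 × 14 = 75.039 mm

75.0 mm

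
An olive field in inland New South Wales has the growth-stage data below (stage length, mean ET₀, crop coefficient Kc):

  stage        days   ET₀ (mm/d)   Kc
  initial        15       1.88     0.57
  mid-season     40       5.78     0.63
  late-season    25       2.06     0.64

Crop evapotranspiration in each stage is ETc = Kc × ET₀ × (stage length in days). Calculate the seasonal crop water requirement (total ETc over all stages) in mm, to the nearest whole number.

195 mm

initial: 0.57 × 1.88 × 15 = 16.07 mm
mid-season: 0.63 × 5.78 × 40 = 145.66 mm
late-season: 0.64 × 2.06 × 25 = 32.96 mm
Seasonal total = 194.69 mm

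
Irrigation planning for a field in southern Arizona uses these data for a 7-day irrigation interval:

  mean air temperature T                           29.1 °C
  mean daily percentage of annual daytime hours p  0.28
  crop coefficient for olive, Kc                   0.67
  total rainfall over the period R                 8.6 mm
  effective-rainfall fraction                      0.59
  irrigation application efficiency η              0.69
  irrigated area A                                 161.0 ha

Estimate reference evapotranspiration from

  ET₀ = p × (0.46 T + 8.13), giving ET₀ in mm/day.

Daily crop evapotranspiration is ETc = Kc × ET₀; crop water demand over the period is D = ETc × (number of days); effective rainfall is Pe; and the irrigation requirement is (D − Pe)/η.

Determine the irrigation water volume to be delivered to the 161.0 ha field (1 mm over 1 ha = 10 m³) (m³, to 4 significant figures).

54090 m³

ET₀ = 0.28 × (0.46 × 29.1 + 8.13) = 0.28 × 21.516 = 6.0245 mm/d
ETc = Kc × ET₀ = 0.67 × 6.0245 = 4.0364 mm/d
Crop demand D = ETc × 7 d = 4.0364 × 7 = 28.255 mm
Pe = 0.59 × 8.6 = 5.074 mm
D − Pe = 28.255 − 5.074 = 23.181 mm
Gross irrigation = 23.181 / 0.69 = 33.596 mm
Volume = 33.596 mm × 161.0 ha × 10 = 54089.6 m³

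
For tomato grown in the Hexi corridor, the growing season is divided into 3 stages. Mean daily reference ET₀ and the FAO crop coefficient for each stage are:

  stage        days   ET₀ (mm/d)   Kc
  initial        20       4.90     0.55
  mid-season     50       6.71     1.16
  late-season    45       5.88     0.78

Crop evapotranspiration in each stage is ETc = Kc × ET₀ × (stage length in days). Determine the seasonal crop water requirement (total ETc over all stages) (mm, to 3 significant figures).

649 mm

initial: 0.55 × 4.90 × 20 = 53.90 mm
mid-season: 1.16 × 6.71 × 50 = 389.18 mm
late-season: 0.78 × 5.88 × 45 = 206.39 mm
Seasonal total = 649.47 mm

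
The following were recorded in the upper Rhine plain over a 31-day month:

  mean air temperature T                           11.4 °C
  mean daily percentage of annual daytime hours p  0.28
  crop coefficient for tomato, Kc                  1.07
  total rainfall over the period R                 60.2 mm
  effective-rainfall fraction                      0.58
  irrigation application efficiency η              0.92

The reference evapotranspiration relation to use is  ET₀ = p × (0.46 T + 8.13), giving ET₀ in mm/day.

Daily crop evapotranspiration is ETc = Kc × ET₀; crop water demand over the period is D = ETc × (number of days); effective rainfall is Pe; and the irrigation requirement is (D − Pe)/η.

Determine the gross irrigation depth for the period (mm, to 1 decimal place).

ET₀ = 0.28 × (0.46 × 11.4 + 8.13) = 0.28 × 13.374 = 3.7447 mm/d
ETc = Kc × ET₀ = 1.07 × 3.7447 = 4.0068 mm/d
Crop demand D = ETc × 31 d = 4.0068 × 31 = 124.211 mm
Pe = 0.58 × 60.2 = 34.916 mm
D − Pe = 124.211 − 34.916 = 89.295 mm
Gross irrigation = 89.295 / 0.92 = 97.060 mm

97.1 mm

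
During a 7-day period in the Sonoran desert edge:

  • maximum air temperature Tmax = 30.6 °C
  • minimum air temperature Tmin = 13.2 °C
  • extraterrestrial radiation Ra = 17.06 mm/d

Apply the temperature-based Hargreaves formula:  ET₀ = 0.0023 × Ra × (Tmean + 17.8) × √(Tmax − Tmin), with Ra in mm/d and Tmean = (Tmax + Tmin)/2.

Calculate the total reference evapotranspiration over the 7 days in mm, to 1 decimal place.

45.5 mm

Tmean = (30.6 + 13.2)/2 = 21.90 °C
ET₀ = 0.0023 × 17.06 × (21.90 + 17.8) × √17.4 = 0.0023 × 17.06 × 39.70 × 4.1713 = 6.4978 mm/d
Over 7 days: 6.4978 × 7 = 45.485 mm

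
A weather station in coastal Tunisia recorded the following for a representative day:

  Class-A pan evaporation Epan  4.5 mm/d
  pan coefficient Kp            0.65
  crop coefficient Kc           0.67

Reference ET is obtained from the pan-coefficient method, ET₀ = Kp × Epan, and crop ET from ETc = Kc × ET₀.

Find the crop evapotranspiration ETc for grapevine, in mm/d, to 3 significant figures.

ET₀ = 0.65 × 4.5 = 2.9250 mm/d
ETc = Kc × ET₀ = 0.67 × 2.9250 = 1.9598 mm/d

1.96 mm/d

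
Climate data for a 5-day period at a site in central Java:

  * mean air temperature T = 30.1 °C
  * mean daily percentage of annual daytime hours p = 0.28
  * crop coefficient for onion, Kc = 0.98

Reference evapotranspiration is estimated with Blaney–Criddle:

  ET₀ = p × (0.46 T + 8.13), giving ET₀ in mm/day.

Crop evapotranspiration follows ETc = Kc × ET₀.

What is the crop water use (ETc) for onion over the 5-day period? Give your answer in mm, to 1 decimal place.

30.2 mm

ET₀ = 0.28 × (0.46 × 30.1 + 8.13) = 0.28 × 21.976 = 6.1533 mm/d
ETc = Kc × ET₀ = 0.98 × 6.1533 = 6.0302 mm/d
Over 5 days: 6.0302 × 5 = 30.151 mm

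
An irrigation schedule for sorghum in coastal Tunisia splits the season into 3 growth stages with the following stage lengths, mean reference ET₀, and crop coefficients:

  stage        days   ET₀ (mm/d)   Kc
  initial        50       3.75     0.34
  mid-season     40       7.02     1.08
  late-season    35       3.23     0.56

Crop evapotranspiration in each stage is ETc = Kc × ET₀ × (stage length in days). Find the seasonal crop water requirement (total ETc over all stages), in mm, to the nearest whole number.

430 mm

initial: 0.34 × 3.75 × 50 = 63.75 mm
mid-season: 1.08 × 7.02 × 40 = 303.26 mm
late-season: 0.56 × 3.23 × 35 = 63.31 mm
Seasonal total = 430.32 mm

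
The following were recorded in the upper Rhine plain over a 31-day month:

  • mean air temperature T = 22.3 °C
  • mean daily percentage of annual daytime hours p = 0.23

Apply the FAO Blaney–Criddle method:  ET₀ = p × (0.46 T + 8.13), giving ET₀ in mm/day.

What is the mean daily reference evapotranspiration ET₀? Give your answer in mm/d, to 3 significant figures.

ET₀ = 0.23 × (0.46 × 22.3 + 8.13) = 0.23 × 18.388 = 4.2292 mm/d

4.23 mm/d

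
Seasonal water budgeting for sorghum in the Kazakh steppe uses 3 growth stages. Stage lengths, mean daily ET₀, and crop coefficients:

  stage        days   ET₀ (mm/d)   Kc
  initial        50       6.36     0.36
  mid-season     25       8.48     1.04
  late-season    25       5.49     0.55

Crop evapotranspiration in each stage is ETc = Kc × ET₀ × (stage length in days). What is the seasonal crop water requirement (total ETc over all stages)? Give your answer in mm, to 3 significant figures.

initial: 0.36 × 6.36 × 50 = 114.48 mm
mid-season: 1.04 × 8.48 × 25 = 220.48 mm
late-season: 0.55 × 5.49 × 25 = 75.49 mm
Seasonal total = 410.45 mm

410 mm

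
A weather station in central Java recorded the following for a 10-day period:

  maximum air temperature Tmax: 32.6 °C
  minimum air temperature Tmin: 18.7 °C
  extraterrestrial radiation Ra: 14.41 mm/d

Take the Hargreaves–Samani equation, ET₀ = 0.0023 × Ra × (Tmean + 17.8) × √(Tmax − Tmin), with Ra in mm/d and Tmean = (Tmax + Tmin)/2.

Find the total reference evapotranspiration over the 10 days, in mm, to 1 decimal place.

53.7 mm

Tmean = (32.6 + 18.7)/2 = 25.65 °C
ET₀ = 0.0023 × 14.41 × (25.65 + 17.8) × √13.9 = 0.0023 × 14.41 × 43.45 × 3.7283 = 5.3690 mm/d
Over 10 days: 5.3690 × 10 = 53.690 mm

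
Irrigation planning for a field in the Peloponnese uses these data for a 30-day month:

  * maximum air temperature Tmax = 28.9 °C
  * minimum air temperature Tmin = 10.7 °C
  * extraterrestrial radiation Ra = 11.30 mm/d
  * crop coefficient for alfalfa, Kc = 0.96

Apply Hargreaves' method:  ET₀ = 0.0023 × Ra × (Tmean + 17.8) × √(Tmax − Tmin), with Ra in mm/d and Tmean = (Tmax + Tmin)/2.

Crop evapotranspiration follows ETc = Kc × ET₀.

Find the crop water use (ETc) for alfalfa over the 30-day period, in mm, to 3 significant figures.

Tmean = (28.9 + 10.7)/2 = 19.80 °C
ET₀ = 0.0023 × 11.30 × (19.80 + 17.8) × √18.2 = 0.0023 × 11.30 × 37.60 × 4.2661 = 4.1689 mm/d
ETc = Kc × ET₀ = 0.96 × 4.1689 = 4.0021 mm/d
Over 30 days: 4.0021 × 30 = 120.063 mm

120 mm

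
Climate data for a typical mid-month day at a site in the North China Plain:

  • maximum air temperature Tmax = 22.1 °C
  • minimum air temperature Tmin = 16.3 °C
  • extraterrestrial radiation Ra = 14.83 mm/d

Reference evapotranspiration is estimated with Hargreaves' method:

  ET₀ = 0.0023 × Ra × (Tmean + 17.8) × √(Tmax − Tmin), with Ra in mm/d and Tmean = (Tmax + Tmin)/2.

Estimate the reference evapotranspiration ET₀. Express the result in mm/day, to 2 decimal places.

Tmean = (22.1 + 16.3)/2 = 19.20 °C
ET₀ = 0.0023 × 14.83 × (19.20 + 17.8) × √5.8 = 0.0023 × 14.83 × 37.00 × 2.4083 = 3.0394 mm/d

3.04 mm/day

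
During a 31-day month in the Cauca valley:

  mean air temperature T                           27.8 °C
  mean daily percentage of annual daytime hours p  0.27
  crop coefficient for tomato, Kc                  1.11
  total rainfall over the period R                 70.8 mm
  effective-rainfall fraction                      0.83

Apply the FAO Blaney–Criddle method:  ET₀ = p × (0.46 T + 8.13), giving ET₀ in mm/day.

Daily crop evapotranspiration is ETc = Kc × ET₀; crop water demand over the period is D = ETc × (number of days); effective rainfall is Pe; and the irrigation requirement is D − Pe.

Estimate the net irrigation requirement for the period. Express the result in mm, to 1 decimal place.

ET₀ = 0.27 × (0.46 × 27.8 + 8.13) = 0.27 × 20.918 = 5.6479 mm/d
ETc = Kc × ET₀ = 1.11 × 5.6479 = 6.2692 mm/d
Crop demand D = ETc × 31 d = 6.2692 × 31 = 194.345 mm
Pe = 0.83 × 70.8 = 58.764 mm
D − Pe = 194.345 − 58.764 = 135.581 mm

135.6 mm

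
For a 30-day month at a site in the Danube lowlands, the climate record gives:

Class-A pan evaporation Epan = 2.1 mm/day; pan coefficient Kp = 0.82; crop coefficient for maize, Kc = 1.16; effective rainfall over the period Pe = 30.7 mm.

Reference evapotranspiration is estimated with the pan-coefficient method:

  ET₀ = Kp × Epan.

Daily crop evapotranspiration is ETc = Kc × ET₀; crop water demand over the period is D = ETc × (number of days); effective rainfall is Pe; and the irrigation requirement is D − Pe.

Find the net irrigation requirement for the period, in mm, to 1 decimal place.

29.2 mm

ET₀ = 0.82 × 2.1 = 1.7220 mm/d
ETc = Kc × ET₀ = 1.16 × 1.7220 = 1.9975 mm/d
Crop demand D = ETc × 30 d = 1.9975 × 30 = 59.925 mm
D − Pe = 59.925 − 30.7 = 29.225 mm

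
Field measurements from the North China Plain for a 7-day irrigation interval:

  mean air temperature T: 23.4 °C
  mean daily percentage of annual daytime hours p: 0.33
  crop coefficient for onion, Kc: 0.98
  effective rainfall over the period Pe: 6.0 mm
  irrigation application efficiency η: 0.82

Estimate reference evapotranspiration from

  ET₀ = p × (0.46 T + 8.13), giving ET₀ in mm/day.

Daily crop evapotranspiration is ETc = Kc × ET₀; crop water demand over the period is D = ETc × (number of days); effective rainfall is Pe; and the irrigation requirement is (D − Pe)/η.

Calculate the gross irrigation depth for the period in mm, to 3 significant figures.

44.8 mm

ET₀ = 0.33 × (0.46 × 23.4 + 8.13) = 0.33 × 18.894 = 6.2350 mm/d
ETc = Kc × ET₀ = 0.98 × 6.2350 = 6.1103 mm/d
Crop demand D = ETc × 7 d = 6.1103 × 7 = 42.772 mm
D − Pe = 42.772 − 6.0 = 36.772 mm
Gross irrigation = 36.772 / 0.82 = 44.844 mm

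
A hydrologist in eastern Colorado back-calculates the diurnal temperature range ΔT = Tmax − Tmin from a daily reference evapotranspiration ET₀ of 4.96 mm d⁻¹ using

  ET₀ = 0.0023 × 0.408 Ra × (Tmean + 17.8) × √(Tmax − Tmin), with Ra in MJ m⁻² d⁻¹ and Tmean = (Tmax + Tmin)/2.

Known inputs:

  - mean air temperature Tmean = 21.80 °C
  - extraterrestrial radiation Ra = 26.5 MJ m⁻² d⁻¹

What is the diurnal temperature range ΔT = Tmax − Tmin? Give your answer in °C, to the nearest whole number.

√ΔT = ET₀ / [0.0023 × 0.408 × Ra × (Tmean+17.8)] = 4.96 / (0.0023 × 10.8120 × 39.60) = 5.0368
ΔT = 5.0368² = 25.369 °C

25 °C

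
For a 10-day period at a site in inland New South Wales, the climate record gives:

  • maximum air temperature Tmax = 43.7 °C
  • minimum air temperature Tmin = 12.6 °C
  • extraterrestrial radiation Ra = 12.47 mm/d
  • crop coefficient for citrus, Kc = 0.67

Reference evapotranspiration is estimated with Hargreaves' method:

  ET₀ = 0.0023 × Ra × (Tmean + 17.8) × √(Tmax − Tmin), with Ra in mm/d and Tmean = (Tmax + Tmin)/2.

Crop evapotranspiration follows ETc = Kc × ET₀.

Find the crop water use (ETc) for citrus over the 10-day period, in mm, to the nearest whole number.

49 mm

Tmean = (43.7 + 12.6)/2 = 28.15 °C
ET₀ = 0.0023 × 12.47 × (28.15 + 17.8) × √31.1 = 0.0023 × 12.47 × 45.95 × 5.5767 = 7.3495 mm/d
ETc = Kc × ET₀ = 0.67 × 7.3495 = 4.9242 mm/d
Over 10 days: 4.9242 × 10 = 49.242 mm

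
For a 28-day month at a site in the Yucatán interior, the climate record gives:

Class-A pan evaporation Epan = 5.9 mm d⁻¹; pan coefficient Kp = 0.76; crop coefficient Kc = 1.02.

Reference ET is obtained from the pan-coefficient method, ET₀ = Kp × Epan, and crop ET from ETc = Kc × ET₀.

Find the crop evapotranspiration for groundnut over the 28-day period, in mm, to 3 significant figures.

128 mm

ET₀ = 0.76 × 5.9 = 4.4840 mm/d
ETc = Kc × ET₀ = 1.02 × 4.4840 = 4.5737 mm/d
Over 28 days: 4.5737 × 28 = 128.064 mm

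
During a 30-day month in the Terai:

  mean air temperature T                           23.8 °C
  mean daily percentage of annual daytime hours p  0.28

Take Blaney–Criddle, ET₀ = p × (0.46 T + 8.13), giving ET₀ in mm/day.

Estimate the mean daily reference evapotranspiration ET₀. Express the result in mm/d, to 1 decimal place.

ET₀ = 0.28 × (0.46 × 23.8 + 8.13) = 0.28 × 19.078 = 5.3418 mm/d

5.3 mm/d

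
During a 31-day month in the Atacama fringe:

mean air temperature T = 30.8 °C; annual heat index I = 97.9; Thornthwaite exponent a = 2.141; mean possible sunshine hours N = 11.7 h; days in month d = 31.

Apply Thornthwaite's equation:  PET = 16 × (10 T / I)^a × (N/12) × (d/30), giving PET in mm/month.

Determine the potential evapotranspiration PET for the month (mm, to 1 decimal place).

187.5 mm

10T/I = 10 × 30.8 / 97.9 = 3.1461
(10T/I)^a = 3.1461^2.141 = 11.6341
Uncorrected PET = 16 × 11.6341 = 186.146 mm
Correction = (N/12)(d/30) = (11.7/12)(31/30) = 1.0075
PET = 186.146 × 1.0075 = 187.542 mm/month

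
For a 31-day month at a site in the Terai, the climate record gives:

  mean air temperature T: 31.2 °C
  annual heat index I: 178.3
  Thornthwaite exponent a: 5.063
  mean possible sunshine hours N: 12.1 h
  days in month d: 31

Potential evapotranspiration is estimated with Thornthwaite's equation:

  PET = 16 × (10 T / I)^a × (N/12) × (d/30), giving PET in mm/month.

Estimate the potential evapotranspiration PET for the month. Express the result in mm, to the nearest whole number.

10T/I = 10 × 31.2 / 178.3 = 1.7499
(10T/I)^a = 1.7499^5.063 = 16.9971
Uncorrected PET = 16 × 16.9971 = 271.954 mm
Correction = (N/12)(d/30) = (12.1/12)(31/30) = 1.0419
PET = 271.954 × 1.0419 = 283.349 mm/month

283 mm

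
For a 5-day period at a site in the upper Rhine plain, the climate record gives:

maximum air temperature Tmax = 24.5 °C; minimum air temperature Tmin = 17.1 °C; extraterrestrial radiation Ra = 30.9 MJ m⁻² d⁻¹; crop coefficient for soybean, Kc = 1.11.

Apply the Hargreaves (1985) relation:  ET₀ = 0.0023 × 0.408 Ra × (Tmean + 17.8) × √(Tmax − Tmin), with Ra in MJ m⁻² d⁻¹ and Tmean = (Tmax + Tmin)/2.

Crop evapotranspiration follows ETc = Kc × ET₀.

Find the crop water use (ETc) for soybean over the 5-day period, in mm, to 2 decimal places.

16.90 mm

Tmean = (24.5 + 17.1)/2 = 20.80 °C
0.408 Ra = 0.408 × 30.9 = 12.6072 mm/d equivalent
ET₀ = 0.0023 × 12.6072 × (20.80 + 17.8) × √7.4 = 0.0023 × 12.6072 × 38.60 × 2.7203 = 3.0447 mm/d
ETc = Kc × ET₀ = 1.11 × 3.0447 = 3.3796 mm/d
Over 5 days: 3.3796 × 5 = 16.898 mm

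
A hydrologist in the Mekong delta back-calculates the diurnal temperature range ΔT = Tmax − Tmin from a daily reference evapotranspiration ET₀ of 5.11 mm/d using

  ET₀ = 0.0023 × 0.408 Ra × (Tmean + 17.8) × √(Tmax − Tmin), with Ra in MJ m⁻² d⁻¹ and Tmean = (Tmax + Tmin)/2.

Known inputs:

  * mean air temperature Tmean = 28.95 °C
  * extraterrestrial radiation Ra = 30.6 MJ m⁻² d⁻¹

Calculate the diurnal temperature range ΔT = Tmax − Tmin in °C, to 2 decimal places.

14.49 °C

√ΔT = ET₀ / [0.0023 × 0.408 × Ra × (Tmean+17.8)] = 5.11 / (0.0023 × 12.4848 × 46.75) = 3.8065
ΔT = 3.8065² = 14.489 °C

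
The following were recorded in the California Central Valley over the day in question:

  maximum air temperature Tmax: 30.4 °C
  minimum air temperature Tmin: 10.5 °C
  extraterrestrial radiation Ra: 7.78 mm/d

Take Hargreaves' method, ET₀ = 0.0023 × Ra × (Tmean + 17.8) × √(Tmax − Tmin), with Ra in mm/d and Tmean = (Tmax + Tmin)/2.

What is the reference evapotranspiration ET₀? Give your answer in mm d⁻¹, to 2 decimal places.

3.05 mm d⁻¹

Tmean = (30.4 + 10.5)/2 = 20.45 °C
ET₀ = 0.0023 × 7.78 × (20.45 + 17.8) × √19.9 = 0.0023 × 7.78 × 38.25 × 4.4609 = 3.0532 mm/d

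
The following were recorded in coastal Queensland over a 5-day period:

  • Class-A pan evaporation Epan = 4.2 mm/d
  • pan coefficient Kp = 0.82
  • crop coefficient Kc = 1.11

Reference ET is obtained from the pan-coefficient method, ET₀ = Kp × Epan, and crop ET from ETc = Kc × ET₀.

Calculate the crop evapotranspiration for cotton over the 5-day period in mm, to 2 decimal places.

ET₀ = 0.82 × 4.2 = 3.4440 mm/d
ETc = Kc × ET₀ = 1.11 × 3.4440 = 3.8228 mm/d
Over 5 days: 3.8228 × 5 = 19.114 mm

19.11 mm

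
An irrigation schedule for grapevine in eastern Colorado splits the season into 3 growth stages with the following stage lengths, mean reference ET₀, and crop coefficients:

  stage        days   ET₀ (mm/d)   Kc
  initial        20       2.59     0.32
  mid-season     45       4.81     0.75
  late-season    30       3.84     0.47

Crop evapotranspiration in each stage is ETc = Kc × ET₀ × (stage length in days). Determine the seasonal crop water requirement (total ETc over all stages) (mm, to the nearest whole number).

233 mm

initial: 0.32 × 2.59 × 20 = 16.58 mm
mid-season: 0.75 × 4.81 × 45 = 162.34 mm
late-season: 0.47 × 3.84 × 30 = 54.14 mm
Seasonal total = 233.06 mm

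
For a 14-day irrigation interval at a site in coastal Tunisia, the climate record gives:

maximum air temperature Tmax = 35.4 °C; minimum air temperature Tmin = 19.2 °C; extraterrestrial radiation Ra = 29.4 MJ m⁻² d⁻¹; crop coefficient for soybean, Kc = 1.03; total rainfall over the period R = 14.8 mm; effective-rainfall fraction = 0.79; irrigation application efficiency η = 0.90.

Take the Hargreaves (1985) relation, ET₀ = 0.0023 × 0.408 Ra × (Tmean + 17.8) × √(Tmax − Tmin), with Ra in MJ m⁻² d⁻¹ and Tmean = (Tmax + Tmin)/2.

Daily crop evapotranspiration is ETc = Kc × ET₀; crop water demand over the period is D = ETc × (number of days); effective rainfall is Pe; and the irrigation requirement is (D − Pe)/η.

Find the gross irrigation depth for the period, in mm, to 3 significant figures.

Tmean = (35.4 + 19.2)/2 = 27.30 °C
0.408 Ra = 0.408 × 29.4 = 11.9952 mm/d equivalent
ET₀ = 0.0023 × 11.9952 × (27.30 + 17.8) × √16.2 = 0.0023 × 11.9952 × 45.10 × 4.0249 = 5.0080 mm/d
ETc = Kc × ET₀ = 1.03 × 5.0080 = 5.1582 mm/d
Crop demand D = ETc × 14 d = 5.1582 × 14 = 72.215 mm
Pe = 0.79 × 14.8 = 11.692 mm
D − Pe = 72.215 − 11.692 = 60.523 mm
Gross irrigation = 60.523 / 0.90 = 67.248 mm

67.2 mm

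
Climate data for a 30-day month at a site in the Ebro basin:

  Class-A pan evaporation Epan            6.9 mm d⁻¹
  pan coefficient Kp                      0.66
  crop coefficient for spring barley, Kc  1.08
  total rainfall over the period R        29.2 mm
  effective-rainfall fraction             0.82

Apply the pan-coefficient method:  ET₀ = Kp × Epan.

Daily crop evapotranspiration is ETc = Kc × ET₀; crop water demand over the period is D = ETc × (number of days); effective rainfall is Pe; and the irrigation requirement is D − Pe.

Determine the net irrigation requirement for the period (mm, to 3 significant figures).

124 mm

ET₀ = 0.66 × 6.9 = 4.5540 mm/d
ETc = Kc × ET₀ = 1.08 × 4.5540 = 4.9183 mm/d
Crop demand D = ETc × 30 d = 4.9183 × 30 = 147.549 mm
Pe = 0.82 × 29.2 = 23.944 mm
D − Pe = 147.549 − 23.944 = 123.605 mm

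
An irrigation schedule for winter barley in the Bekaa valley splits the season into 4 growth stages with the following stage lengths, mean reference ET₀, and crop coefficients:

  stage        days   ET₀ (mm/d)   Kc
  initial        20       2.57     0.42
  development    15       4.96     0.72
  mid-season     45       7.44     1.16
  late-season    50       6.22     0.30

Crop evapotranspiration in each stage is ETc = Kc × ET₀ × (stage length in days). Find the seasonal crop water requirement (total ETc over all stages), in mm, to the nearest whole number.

557 mm

initial: 0.42 × 2.57 × 20 = 21.59 mm
development: 0.72 × 4.96 × 15 = 53.57 mm
mid-season: 1.16 × 7.44 × 45 = 388.37 mm
late-season: 0.30 × 6.22 × 50 = 93.30 mm
Seasonal total = 556.83 mm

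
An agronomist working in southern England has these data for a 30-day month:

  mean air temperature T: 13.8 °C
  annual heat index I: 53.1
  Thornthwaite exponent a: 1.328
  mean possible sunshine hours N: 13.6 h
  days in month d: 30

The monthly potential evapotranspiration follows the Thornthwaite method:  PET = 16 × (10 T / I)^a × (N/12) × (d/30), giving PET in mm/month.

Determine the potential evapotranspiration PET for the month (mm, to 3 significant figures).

64.5 mm

10T/I = 10 × 13.8 / 53.1 = 2.5989
(10T/I)^a = 2.5989^1.328 = 3.5550
Uncorrected PET = 16 × 3.5550 = 56.880 mm
Correction = (N/12)(d/30) = (13.6/12)(30/30) = 1.1333
PET = 56.880 × 1.1333 = 64.462 mm/month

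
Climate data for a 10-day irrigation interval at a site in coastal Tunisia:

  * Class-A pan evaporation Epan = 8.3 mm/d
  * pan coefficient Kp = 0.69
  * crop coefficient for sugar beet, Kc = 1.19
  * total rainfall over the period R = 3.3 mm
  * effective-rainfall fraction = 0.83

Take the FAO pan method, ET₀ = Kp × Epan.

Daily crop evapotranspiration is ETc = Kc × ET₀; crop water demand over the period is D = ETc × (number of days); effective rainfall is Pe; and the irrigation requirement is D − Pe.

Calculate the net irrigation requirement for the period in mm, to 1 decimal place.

ET₀ = 0.69 × 8.3 = 5.7270 mm/d
ETc = Kc × ET₀ = 1.19 × 5.7270 = 6.8151 mm/d
Crop demand D = ETc × 10 d = 6.8151 × 10 = 68.151 mm
Pe = 0.83 × 3.3 = 2.739 mm
D − Pe = 68.151 − 2.739 = 65.412 mm

65.4 mm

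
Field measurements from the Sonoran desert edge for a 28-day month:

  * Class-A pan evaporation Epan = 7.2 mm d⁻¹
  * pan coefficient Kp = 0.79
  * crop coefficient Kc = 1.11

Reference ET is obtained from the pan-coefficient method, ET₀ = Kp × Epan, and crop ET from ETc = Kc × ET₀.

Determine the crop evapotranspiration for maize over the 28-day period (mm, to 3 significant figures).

177 mm

ET₀ = 0.79 × 7.2 = 5.6880 mm/d
ETc = Kc × ET₀ = 1.11 × 5.6880 = 6.3137 mm/d
Over 28 days: 6.3137 × 28 = 176.784 mm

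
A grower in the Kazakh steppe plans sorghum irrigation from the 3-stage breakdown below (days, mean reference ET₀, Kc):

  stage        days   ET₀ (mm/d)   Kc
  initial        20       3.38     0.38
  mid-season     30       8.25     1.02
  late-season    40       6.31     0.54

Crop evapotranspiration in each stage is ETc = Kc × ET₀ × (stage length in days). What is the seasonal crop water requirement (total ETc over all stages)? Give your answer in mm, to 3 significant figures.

initial: 0.38 × 3.38 × 20 = 25.69 mm
mid-season: 1.02 × 8.25 × 30 = 252.45 mm
late-season: 0.54 × 6.31 × 40 = 136.30 mm
Seasonal total = 414.44 mm

414 mm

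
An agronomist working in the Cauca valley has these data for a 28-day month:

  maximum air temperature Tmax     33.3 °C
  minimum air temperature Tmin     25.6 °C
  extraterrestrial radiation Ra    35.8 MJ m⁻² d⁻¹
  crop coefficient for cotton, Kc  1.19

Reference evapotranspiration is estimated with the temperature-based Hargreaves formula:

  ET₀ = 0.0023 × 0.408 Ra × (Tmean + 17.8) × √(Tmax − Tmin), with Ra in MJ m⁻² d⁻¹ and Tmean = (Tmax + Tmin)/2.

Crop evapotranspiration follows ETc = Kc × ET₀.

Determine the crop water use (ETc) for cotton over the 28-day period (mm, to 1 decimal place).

146.8 mm

Tmean = (33.3 + 25.6)/2 = 29.45 °C
0.408 Ra = 0.408 × 35.8 = 14.6064 mm/d equivalent
ET₀ = 0.0023 × 14.6064 × (29.45 + 17.8) × √7.7 = 0.0023 × 14.6064 × 47.25 × 2.7749 = 4.4047 mm/d
ETc = Kc × ET₀ = 1.19 × 4.4047 = 5.2416 mm/d
Over 28 days: 5.2416 × 28 = 146.765 mm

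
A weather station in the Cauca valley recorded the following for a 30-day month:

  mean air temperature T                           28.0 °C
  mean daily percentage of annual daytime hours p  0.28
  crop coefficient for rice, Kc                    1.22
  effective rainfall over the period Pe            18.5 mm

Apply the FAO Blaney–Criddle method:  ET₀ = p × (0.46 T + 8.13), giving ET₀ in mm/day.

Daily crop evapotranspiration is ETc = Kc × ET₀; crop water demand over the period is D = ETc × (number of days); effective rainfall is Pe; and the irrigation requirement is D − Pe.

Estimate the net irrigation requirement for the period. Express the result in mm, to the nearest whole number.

ET₀ = 0.28 × (0.46 × 28.0 + 8.13) = 0.28 × 21.010 = 5.8828 mm/d
ETc = Kc × ET₀ = 1.22 × 5.8828 = 7.1770 mm/d
Crop demand D = ETc × 30 d = 7.1770 × 30 = 215.310 mm
D − Pe = 215.310 − 18.5 = 196.810 mm

197 mm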